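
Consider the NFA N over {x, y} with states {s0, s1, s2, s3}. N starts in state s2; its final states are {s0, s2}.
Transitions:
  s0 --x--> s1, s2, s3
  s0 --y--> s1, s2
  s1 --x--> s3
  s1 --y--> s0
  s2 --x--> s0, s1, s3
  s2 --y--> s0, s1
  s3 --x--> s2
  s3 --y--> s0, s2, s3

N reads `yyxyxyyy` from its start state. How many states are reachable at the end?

4

Start: {s2}
read y: {s0, s1}
read y: {s0, s1, s2}
read x: {s0, s1, s2, s3}
read y: {s0, s1, s2, s3}
read x: {s0, s1, s2, s3}
read y: {s0, s1, s2, s3}
read y: {s0, s1, s2, s3}
read y: {s0, s1, s2, s3}
Final reachable set {s0, s1, s2, s3} has 4 states.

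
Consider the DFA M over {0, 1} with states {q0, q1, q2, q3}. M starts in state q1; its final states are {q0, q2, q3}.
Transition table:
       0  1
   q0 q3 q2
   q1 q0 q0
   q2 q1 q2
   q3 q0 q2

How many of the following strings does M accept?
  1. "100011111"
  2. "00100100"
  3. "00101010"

"100011111": accepted
"00100100": accepted
"00101010": rejected

2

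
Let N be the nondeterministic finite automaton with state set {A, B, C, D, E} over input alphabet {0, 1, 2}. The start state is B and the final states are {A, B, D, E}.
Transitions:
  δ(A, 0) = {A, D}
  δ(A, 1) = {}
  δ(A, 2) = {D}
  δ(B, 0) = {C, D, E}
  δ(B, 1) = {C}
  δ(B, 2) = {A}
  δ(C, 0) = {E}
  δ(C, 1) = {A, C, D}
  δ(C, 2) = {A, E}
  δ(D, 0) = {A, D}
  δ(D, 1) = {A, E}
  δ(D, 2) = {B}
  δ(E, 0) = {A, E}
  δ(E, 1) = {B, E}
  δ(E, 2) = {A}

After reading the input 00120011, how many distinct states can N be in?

Start: {B}
read 0: {C, D, E}
read 0: {A, D, E}
read 1: {A, B, E}
read 2: {A, D}
read 0: {A, D}
read 0: {A, D}
read 1: {A, E}
read 1: {B, E}
Final reachable set {B, E} has 2 states.

2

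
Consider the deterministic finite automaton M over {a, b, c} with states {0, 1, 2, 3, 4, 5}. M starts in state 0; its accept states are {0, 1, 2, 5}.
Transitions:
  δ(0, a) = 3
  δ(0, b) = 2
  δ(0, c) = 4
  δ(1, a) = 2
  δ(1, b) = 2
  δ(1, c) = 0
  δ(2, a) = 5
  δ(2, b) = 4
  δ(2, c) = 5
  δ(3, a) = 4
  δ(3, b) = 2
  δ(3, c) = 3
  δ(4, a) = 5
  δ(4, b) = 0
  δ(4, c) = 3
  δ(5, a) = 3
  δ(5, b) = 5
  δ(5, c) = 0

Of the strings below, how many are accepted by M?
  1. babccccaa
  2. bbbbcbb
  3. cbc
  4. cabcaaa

babccccaa: accepted
bbbbcbb: accepted
cbc: rejected
cabcaaa: accepted

3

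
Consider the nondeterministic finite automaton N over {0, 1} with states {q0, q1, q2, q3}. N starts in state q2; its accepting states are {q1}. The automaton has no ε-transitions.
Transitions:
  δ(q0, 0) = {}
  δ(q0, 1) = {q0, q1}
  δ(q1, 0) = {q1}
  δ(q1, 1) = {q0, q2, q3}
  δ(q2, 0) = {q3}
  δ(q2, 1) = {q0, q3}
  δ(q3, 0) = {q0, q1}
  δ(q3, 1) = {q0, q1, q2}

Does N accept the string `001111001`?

accepted

Start: {q2}
read 0: {q3}
read 0: {q0, q1}
read 1: {q0, q1, q2, q3}
read 1: {q0, q1, q2, q3}
read 1: {q0, q1, q2, q3}
read 1: {q0, q1, q2, q3}
read 0: {q0, q1, q3}
read 0: {q0, q1}
read 1: {q0, q1, q2, q3}
Reachable ∩ accepting = {q1} — nonempty.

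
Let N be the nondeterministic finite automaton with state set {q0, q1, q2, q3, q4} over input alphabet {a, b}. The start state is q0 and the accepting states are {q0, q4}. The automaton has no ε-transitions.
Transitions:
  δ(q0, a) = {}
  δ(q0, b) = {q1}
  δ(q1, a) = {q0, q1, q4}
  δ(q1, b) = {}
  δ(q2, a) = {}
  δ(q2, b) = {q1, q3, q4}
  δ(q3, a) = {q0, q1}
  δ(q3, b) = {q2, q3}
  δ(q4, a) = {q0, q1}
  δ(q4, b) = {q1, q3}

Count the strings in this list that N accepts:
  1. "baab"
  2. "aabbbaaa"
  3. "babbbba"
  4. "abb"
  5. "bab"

"baab": rejected
"aabbbaaa": rejected
"babbbba": accepted
"abb": rejected
"bab": rejected

1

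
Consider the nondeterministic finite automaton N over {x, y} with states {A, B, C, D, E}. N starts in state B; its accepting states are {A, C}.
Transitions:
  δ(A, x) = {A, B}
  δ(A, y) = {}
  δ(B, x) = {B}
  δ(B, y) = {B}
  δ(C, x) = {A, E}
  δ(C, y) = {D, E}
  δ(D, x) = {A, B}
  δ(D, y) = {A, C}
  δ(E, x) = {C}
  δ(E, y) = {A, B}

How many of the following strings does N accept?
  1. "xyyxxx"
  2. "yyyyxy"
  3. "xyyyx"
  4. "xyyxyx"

"xyyxxx": rejected
"yyyyxy": rejected
"xyyyx": rejected
"xyyxyx": rejected

0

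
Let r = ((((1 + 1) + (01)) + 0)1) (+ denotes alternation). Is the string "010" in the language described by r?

No split of 010 into u·v has (((1+1)+(01))+0) matching u and 1 matching v.

no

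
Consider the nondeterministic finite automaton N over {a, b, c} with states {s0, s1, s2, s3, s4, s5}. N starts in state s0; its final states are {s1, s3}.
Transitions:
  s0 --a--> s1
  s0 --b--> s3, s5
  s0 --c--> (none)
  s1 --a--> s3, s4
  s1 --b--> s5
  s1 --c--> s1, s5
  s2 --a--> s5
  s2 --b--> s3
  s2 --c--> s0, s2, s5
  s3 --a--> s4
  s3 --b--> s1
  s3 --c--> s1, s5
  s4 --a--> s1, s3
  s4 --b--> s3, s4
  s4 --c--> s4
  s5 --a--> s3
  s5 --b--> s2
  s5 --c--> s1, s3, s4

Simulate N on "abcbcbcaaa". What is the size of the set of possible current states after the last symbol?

Start: {s0}
read a: {s1}
read b: {s5}
read c: {s1, s3, s4}
read b: {s1, s3, s4, s5}
read c: {s1, s3, s4, s5}
read b: {s1, s2, s3, s4, s5}
read c: {s0, s1, s2, s3, s4, s5}
read a: {s1, s3, s4, s5}
read a: {s1, s3, s4}
read a: {s1, s3, s4}
Final reachable set {s1, s3, s4} has 3 states.

3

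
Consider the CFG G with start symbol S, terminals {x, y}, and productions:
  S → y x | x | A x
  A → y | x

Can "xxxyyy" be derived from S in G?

no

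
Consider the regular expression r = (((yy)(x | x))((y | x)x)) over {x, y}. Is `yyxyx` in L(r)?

yes

Split as yyx·yx: ((yy)(x|x)) matches yyx and ((y|x)x) matches yx.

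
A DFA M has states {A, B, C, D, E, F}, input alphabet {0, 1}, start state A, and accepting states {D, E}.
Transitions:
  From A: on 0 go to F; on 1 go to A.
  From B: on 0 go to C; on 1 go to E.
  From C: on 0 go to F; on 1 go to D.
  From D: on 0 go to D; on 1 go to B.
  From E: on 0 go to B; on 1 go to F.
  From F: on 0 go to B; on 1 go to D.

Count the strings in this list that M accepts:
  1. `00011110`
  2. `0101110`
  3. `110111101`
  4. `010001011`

`00011110`: rejected
`0101110`: rejected
`110111101`: accepted
`010001011`: rejected

1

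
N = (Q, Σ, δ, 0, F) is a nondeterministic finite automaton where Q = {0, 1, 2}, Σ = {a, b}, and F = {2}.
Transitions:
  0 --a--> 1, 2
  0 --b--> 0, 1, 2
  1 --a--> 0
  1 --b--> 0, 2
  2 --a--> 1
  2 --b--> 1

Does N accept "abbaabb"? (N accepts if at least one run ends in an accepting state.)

Start: {0}
read a: {1, 2}
read b: {0, 1, 2}
read b: {0, 1, 2}
read a: {0, 1, 2}
read a: {0, 1, 2}
read b: {0, 1, 2}
read b: {0, 1, 2}
Reachable ∩ accepting = {2} — nonempty.

accepted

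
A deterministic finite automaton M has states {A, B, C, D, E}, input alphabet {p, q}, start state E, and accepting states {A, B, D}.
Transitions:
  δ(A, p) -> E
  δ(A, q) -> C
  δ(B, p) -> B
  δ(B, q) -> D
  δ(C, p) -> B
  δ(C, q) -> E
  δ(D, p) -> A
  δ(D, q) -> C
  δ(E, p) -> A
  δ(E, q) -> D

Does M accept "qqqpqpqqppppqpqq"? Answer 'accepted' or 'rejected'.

rejected

E --q--> D
D --q--> C
C --q--> E
E --p--> A
A --q--> C
C --p--> B
B --q--> D
D --q--> C
C --p--> B
B --p--> B
B --p--> B
B --p--> B
B --q--> D
D --p--> A
A --q--> C
C --q--> E
End in state E, which is not an accepting state.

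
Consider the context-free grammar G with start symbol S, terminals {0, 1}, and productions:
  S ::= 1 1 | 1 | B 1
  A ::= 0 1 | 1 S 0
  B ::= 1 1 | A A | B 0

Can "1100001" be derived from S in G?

S ⇒ B1 ⇒ B01 ⇒ B001 ⇒ B0001 ⇒ B00001 ⇒ 1100001

yes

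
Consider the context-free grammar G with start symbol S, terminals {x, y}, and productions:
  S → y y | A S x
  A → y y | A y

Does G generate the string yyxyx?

no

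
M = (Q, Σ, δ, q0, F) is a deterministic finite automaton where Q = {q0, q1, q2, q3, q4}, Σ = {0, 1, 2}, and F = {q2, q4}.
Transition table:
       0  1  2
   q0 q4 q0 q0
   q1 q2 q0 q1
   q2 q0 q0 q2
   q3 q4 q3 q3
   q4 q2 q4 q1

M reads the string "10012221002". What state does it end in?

q0 --1--> q0
q0 --0--> q4
q4 --0--> q2
q2 --1--> q0
q0 --2--> q0
q0 --2--> q0
q0 --2--> q0
q0 --1--> q0
q0 --0--> q4
q4 --0--> q2
q2 --2--> q2

q2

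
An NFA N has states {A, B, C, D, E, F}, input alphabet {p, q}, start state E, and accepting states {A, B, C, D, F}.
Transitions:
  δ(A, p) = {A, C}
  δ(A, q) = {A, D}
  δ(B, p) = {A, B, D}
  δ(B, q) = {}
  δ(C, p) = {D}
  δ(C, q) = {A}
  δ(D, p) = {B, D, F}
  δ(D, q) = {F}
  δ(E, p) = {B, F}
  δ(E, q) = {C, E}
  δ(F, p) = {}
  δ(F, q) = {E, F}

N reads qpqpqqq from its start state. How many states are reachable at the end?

Start: {E}
read q: {C, E}
read p: {B, D, F}
read q: {E, F}
read p: {B, F}
read q: {E, F}
read q: {C, E, F}
read q: {A, C, E, F}
Final reachable set {A, C, E, F} has 4 states.

4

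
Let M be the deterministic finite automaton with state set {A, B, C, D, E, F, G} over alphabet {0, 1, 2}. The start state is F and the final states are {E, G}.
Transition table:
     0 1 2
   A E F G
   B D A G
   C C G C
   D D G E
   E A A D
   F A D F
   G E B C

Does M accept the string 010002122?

rejected

F --0--> A
A --1--> F
F --0--> A
A --0--> E
E --0--> A
A --2--> G
G --1--> B
B --2--> G
G --2--> C
End in state C, which is not an accepting state.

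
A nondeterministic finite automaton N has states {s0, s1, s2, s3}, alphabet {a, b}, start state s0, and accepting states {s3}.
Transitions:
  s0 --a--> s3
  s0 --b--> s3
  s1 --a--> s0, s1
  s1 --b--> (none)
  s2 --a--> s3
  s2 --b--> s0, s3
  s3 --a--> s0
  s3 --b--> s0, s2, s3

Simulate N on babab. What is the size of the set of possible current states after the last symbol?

1

Start: {s0}
read b: {s3}
read a: {s0}
read b: {s3}
read a: {s0}
read b: {s3}
Final reachable set {s3} has 1 state.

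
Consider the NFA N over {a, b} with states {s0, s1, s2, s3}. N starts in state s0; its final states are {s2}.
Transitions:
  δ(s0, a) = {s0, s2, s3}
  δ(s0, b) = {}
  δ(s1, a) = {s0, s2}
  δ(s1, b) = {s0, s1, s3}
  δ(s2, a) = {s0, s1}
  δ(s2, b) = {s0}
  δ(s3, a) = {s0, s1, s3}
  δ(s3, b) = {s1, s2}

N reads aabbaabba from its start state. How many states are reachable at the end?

4

Start: {s0}
read a: {s0, s2, s3}
read a: {s0, s1, s2, s3}
read b: {s0, s1, s2, s3}
read b: {s0, s1, s2, s3}
read a: {s0, s1, s2, s3}
read a: {s0, s1, s2, s3}
read b: {s0, s1, s2, s3}
read b: {s0, s1, s2, s3}
read a: {s0, s1, s2, s3}
Final reachable set {s0, s1, s2, s3} has 4 states.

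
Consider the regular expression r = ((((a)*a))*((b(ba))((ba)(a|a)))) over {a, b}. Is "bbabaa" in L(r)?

yes

Split as ε·bbabaa: (((a)*a))* matches ε and ((b(ba))((ba)(a|a))) matches bbabaa.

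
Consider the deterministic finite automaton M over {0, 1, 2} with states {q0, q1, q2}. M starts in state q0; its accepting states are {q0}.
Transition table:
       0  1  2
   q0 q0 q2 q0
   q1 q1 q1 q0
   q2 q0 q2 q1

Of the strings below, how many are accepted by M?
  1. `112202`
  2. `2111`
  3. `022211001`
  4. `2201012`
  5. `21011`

`112202`: accepted
`2111`: rejected
`022211001`: rejected
`2201012`: rejected
`21011`: rejected

1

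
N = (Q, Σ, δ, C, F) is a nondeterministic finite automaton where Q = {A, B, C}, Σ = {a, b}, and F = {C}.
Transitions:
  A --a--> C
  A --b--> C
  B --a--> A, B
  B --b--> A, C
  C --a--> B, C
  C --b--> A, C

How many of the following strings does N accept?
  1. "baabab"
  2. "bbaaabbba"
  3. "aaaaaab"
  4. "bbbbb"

4

"baabab": accepted
"bbaaabbba": accepted
"aaaaaab": accepted
"bbbbb": accepted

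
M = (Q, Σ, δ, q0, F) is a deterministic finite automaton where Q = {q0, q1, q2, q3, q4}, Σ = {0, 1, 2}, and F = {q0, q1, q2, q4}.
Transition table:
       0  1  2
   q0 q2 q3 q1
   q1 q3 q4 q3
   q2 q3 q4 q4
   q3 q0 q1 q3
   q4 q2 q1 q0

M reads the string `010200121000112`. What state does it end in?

q0 --0--> q2
q2 --1--> q4
q4 --0--> q2
q2 --2--> q4
q4 --0--> q2
q2 --0--> q3
q3 --1--> q1
q1 --2--> q3
q3 --1--> q1
q1 --0--> q3
q3 --0--> q0
q0 --0--> q2
q2 --1--> q4
q4 --1--> q1
q1 --2--> q3

q3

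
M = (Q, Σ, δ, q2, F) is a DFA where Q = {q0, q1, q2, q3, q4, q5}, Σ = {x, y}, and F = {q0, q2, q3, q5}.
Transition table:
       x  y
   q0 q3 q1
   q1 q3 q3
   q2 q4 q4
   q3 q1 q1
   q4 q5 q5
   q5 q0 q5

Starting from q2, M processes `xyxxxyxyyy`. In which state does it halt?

q2 --x--> q4
q4 --y--> q5
q5 --x--> q0
q0 --x--> q3
q3 --x--> q1
q1 --y--> q3
q3 --x--> q1
q1 --y--> q3
q3 --y--> q1
q1 --y--> q3

q3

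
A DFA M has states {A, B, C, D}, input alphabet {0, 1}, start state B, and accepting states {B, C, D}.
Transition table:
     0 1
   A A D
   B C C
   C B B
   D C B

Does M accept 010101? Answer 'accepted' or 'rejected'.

accepted

B --0--> C
C --1--> B
B --0--> C
C --1--> B
B --0--> C
C --1--> B
End in state B, which is an accepting state.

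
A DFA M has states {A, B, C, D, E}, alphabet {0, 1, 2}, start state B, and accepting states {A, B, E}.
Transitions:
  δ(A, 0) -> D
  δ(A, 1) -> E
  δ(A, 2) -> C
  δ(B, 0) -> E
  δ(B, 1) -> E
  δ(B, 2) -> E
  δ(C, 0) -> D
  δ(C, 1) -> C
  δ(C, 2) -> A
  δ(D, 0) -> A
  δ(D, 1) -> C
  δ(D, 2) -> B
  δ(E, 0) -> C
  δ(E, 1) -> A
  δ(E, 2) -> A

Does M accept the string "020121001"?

B --0--> E
E --2--> A
A --0--> D
D --1--> C
C --2--> A
A --1--> E
E --0--> C
C --0--> D
D --1--> C
End in state C, which is not an accepting state.

rejected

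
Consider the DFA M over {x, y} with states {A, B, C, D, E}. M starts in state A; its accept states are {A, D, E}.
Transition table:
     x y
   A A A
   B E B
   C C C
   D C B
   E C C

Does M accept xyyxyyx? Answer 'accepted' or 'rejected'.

A --x--> A
A --y--> A
A --y--> A
A --x--> A
A --y--> A
A --y--> A
A --x--> A
End in state A, which is an accepting state.

accepted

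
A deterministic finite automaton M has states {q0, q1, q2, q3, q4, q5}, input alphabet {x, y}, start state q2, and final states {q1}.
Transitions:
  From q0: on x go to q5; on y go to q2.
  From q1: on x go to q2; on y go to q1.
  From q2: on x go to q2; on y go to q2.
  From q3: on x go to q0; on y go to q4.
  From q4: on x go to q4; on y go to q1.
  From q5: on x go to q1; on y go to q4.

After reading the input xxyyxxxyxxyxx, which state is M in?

q2 --x--> q2
q2 --x--> q2
q2 --y--> q2
q2 --y--> q2
q2 --x--> q2
q2 --x--> q2
q2 --x--> q2
q2 --y--> q2
q2 --x--> q2
q2 --x--> q2
q2 --y--> q2
q2 --x--> q2
q2 --x--> q2

q2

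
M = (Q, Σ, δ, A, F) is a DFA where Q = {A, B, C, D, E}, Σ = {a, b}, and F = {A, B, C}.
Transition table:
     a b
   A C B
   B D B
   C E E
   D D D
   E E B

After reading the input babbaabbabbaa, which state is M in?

A --b--> B
B --a--> D
D --b--> D
D --b--> D
D --a--> D
D --a--> D
D --b--> D
D --b--> D
D --a--> D
D --b--> D
D --b--> D
D --a--> D
D --a--> D

D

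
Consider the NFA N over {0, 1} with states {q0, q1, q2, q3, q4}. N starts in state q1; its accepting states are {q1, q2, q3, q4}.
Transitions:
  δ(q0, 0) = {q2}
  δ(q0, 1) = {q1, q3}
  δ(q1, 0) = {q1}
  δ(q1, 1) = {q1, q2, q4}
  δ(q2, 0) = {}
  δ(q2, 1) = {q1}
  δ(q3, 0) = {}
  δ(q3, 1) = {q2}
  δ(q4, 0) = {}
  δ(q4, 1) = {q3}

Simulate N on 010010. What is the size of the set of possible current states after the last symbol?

Start: {q1}
read 0: {q1}
read 1: {q1, q2, q4}
read 0: {q1}
read 0: {q1}
read 1: {q1, q2, q4}
read 0: {q1}
Final reachable set {q1} has 1 state.

1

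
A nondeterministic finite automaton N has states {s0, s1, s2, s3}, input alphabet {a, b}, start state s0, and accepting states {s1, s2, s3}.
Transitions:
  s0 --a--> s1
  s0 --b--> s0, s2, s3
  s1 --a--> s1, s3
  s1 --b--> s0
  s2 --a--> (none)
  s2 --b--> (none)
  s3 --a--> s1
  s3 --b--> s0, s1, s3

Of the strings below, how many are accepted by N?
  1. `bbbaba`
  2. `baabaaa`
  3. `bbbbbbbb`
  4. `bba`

`bbbaba`: accepted
`baabaaa`: accepted
`bbbbbbbb`: accepted
`bba`: accepted

4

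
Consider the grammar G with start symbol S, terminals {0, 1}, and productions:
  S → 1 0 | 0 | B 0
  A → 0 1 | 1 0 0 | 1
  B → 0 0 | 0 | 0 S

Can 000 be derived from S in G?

S ⇒ B0 ⇒ 000

yes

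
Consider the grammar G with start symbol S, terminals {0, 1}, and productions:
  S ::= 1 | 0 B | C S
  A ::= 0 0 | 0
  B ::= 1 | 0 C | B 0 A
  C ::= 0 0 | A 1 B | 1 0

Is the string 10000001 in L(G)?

yes

S ⇒ CS ⇒ 10S ⇒ 10CS ⇒ 1000S ⇒ 1000CS ⇒ 100000S ⇒ 1000000B ⇒ 10000001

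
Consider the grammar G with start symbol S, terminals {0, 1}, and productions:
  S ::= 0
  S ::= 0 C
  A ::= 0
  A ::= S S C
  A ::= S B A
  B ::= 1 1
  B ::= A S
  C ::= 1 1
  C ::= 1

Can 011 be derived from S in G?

S ⇒ 0C ⇒ 011

yes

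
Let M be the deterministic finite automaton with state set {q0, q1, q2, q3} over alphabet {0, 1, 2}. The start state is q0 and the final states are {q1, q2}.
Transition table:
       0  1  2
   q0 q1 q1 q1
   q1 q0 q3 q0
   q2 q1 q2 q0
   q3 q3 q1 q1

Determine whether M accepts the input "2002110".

q0 --2--> q1
q1 --0--> q0
q0 --0--> q1
q1 --2--> q0
q0 --1--> q1
q1 --1--> q3
q3 --0--> q3
End in state q3, which is not an accepting state.

rejected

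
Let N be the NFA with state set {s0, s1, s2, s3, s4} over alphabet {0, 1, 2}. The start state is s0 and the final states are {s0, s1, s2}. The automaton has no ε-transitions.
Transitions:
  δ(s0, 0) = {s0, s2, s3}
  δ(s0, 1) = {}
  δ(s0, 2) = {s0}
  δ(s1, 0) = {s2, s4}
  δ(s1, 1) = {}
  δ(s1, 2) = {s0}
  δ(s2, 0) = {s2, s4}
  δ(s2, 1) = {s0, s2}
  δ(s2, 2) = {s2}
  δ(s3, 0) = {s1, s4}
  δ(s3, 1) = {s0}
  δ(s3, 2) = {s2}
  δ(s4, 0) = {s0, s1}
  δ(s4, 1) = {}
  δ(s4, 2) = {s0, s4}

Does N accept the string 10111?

Start: {s0}
read 1: {}
The reachable set is empty and stays empty for the remaining 4 symbols.
Reachable ∩ accepting = {} — empty.

rejected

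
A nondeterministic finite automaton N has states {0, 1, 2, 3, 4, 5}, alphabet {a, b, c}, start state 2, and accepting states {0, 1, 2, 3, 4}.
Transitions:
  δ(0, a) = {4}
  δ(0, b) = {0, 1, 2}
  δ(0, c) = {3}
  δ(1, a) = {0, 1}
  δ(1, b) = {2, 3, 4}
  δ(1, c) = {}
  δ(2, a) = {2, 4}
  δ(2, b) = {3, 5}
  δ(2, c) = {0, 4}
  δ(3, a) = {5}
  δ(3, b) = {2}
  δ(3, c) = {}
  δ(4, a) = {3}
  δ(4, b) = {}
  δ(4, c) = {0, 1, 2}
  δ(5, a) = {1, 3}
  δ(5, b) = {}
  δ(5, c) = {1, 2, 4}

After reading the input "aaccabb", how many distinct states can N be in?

Start: {2}
read a: {2, 4}
read a: {2, 3, 4}
read c: {0, 1, 2, 4}
read c: {0, 1, 2, 3, 4}
read a: {0, 1, 2, 3, 4, 5}
read b: {0, 1, 2, 3, 4, 5}
read b: {0, 1, 2, 3, 4, 5}
Final reachable set {0, 1, 2, 3, 4, 5} has 6 states.

6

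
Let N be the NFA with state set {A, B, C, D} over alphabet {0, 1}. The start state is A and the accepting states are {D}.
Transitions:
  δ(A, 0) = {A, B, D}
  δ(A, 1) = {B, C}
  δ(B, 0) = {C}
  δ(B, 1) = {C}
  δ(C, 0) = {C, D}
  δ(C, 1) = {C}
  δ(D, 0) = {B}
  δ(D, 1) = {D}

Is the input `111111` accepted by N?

Start: {A}
read 1: {B, C}
read 1: {C}
read 1: {C}
read 1: {C}
read 1: {C}
read 1: {C}
Reachable ∩ accepting = {} — empty.

rejected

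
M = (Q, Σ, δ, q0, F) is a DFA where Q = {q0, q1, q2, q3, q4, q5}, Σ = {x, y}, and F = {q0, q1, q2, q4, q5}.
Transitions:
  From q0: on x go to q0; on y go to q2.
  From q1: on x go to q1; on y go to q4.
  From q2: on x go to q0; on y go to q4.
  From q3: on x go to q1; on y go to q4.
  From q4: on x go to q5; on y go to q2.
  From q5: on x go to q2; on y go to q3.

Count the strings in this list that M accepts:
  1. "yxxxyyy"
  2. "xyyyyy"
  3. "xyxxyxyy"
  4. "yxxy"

"yxxxyyy": accepted
"xyyyyy": accepted
"xyxxyxyy": accepted
"yxxy": accepted

4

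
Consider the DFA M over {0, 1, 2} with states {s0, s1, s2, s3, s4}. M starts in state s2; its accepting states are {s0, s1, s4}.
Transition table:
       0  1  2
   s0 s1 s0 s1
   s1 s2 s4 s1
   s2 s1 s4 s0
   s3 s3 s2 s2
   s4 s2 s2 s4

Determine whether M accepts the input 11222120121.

rejected

s2 --1--> s4
s4 --1--> s2
s2 --2--> s0
s0 --2--> s1
s1 --2--> s1
s1 --1--> s4
s4 --2--> s4
s4 --0--> s2
s2 --1--> s4
s4 --2--> s4
s4 --1--> s2
End in state s2, which is not an accepting state.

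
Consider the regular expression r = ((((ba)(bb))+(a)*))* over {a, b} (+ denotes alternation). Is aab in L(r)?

aab cannot be split into zero or more pieces each matching (((ba)(bb))+(a)*).

no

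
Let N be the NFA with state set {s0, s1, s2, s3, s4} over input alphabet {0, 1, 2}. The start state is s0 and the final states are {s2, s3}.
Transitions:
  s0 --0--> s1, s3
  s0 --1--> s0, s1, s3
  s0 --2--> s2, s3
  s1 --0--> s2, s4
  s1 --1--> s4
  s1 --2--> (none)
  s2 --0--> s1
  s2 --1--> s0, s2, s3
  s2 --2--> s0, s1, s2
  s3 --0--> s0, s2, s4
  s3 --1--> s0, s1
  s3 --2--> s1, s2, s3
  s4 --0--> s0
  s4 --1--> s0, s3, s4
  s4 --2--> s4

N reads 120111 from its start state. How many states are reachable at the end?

5

Start: {s0}
read 1: {s0, s1, s3}
read 2: {s1, s2, s3}
read 0: {s0, s1, s2, s4}
read 1: {s0, s1, s2, s3, s4}
read 1: {s0, s1, s2, s3, s4}
read 1: {s0, s1, s2, s3, s4}
Final reachable set {s0, s1, s2, s3, s4} has 5 states.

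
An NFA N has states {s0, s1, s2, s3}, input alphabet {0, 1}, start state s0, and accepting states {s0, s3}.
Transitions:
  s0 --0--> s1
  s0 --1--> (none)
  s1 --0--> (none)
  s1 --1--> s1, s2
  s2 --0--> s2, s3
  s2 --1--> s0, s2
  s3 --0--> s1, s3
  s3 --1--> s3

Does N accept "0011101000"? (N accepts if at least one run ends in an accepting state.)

Start: {s0}
read 0: {s1}
read 0: {}
The reachable set is empty and stays empty for the remaining 8 symbols.
Reachable ∩ accepting = {} — empty.

rejected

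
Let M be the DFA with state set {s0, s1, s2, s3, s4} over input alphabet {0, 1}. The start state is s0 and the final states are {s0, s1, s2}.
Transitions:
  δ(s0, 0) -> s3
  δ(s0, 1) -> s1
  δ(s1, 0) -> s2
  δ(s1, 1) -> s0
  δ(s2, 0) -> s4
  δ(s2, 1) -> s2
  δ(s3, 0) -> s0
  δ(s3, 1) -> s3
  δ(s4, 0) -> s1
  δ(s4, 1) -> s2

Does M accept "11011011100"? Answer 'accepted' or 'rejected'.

rejected

s0 --1--> s1
s1 --1--> s0
s0 --0--> s3
s3 --1--> s3
s3 --1--> s3
s3 --0--> s0
s0 --1--> s1
s1 --1--> s0
s0 --1--> s1
s1 --0--> s2
s2 --0--> s4
End in state s4, which is not an accepting state.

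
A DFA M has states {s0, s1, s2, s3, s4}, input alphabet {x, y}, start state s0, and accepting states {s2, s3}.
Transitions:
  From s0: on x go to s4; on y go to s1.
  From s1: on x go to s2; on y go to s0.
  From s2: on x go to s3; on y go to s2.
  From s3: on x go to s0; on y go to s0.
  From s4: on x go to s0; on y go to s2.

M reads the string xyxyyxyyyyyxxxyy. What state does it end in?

s2

s0 --x--> s4
s4 --y--> s2
s2 --x--> s3
s3 --y--> s0
s0 --y--> s1
s1 --x--> s2
s2 --y--> s2
s2 --y--> s2
s2 --y--> s2
s2 --y--> s2
s2 --y--> s2
s2 --x--> s3
s3 --x--> s0
s0 --x--> s4
s4 --y--> s2
s2 --y--> s2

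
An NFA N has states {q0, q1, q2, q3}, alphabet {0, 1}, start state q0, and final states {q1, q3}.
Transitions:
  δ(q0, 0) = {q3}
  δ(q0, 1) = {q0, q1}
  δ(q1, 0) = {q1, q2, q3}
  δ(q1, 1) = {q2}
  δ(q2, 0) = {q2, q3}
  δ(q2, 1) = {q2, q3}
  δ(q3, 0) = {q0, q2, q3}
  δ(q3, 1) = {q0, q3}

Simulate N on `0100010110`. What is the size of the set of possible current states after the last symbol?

Start: {q0}
read 0: {q3}
read 1: {q0, q3}
read 0: {q0, q2, q3}
read 0: {q0, q2, q3}
read 0: {q0, q2, q3}
read 1: {q0, q1, q2, q3}
read 0: {q0, q1, q2, q3}
read 1: {q0, q1, q2, q3}
read 1: {q0, q1, q2, q3}
read 0: {q0, q1, q2, q3}
Final reachable set {q0, q1, q2, q3} has 4 states.

4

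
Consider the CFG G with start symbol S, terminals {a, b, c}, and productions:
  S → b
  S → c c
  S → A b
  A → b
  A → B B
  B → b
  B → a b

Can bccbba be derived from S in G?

no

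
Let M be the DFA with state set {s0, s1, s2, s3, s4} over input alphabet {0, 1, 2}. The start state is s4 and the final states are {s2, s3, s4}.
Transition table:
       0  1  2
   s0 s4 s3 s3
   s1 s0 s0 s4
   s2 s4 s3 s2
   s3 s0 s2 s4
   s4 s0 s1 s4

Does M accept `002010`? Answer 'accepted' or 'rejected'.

s4 --0--> s0
s0 --0--> s4
s4 --2--> s4
s4 --0--> s0
s0 --1--> s3
s3 --0--> s0
End in state s0, which is not an accepting state.

rejected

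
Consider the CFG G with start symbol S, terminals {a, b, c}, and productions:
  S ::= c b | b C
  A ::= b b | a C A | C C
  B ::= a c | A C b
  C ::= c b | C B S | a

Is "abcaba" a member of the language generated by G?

no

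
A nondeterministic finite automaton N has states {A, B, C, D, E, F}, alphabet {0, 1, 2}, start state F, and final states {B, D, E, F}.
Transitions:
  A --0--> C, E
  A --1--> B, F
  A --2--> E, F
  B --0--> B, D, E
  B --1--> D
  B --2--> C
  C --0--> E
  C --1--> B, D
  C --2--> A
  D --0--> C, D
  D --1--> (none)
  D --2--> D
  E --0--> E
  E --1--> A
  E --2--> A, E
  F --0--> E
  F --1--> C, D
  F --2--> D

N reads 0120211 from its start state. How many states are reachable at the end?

4

Start: {F}
read 0: {E}
read 1: {A}
read 2: {E, F}
read 0: {E}
read 2: {A, E}
read 1: {A, B, F}
read 1: {B, C, D, F}
Final reachable set {B, C, D, F} has 4 states.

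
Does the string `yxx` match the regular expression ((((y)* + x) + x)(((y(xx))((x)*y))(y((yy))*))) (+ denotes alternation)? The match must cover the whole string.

No split of yxx into u·v has (((y)*+x)+x) matching u and (((y(xx))((x)*y))(y((yy))*)) matching v.

no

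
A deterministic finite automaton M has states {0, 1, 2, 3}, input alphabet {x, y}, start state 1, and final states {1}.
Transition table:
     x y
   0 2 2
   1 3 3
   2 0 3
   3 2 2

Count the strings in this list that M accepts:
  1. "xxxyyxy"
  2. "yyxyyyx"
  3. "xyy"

0

"xxxyyxy": rejected
"yyxyyyx": rejected
"xyy": rejected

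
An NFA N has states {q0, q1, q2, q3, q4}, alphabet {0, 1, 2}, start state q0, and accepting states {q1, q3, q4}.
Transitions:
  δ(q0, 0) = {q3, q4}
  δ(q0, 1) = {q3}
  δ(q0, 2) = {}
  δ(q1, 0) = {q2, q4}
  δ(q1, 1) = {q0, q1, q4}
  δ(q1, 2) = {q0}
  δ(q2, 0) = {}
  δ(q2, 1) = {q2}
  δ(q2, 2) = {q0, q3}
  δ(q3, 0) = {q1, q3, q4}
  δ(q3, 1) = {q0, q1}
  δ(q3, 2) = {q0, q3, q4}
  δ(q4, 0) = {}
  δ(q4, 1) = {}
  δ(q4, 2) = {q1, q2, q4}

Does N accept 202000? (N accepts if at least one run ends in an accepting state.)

rejected

Start: {q0}
read 2: {}
The reachable set is empty and stays empty for the remaining 5 symbols.
Reachable ∩ accepting = {} — empty.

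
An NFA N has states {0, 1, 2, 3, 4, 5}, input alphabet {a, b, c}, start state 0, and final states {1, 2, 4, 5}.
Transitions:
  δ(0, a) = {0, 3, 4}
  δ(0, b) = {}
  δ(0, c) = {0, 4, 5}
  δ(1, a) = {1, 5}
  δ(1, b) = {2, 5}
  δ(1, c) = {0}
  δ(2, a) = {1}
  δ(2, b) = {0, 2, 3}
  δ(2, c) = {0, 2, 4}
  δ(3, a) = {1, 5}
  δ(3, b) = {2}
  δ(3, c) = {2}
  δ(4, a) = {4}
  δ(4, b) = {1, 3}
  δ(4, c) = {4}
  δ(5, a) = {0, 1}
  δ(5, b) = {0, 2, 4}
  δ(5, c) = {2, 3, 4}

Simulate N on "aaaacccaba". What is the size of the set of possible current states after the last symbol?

5

Start: {0}
read a: {0, 3, 4}
read a: {0, 1, 3, 4, 5}
read a: {0, 1, 3, 4, 5}
read a: {0, 1, 3, 4, 5}
read c: {0, 2, 3, 4, 5}
read c: {0, 2, 3, 4, 5}
read c: {0, 2, 3, 4, 5}
read a: {0, 1, 3, 4, 5}
read b: {0, 1, 2, 3, 4, 5}
read a: {0, 1, 3, 4, 5}
Final reachable set {0, 1, 3, 4, 5} has 5 states.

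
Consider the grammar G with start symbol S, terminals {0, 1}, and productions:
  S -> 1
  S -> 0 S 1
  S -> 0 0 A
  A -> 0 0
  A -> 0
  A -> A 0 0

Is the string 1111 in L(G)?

no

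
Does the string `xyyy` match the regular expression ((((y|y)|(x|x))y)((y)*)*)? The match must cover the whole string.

Split as xy·yy: (((y|y)|(x|x))y) matches xy and ((y)*)* matches yy.

yes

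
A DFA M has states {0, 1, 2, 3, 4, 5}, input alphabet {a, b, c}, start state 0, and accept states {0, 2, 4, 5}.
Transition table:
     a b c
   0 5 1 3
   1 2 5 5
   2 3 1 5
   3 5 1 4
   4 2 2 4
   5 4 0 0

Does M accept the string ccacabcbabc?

rejected

0 --c--> 3
3 --c--> 4
4 --a--> 2
2 --c--> 5
5 --a--> 4
4 --b--> 2
2 --c--> 5
5 --b--> 0
0 --a--> 5
5 --b--> 0
0 --c--> 3
End in state 3, which is not an accepting state.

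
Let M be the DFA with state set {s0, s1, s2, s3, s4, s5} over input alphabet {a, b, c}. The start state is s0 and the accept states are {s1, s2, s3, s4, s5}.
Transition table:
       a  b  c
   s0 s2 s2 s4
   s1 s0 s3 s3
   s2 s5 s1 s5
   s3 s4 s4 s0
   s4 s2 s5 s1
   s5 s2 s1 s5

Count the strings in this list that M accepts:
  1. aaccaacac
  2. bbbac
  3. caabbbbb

aaccaacac: accepted
bbbac: accepted
caabbbbb: accepted

3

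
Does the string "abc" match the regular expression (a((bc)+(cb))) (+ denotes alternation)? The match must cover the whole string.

Split as a·bc: a matches a and ((bc)+(cb)) matches bc.

yes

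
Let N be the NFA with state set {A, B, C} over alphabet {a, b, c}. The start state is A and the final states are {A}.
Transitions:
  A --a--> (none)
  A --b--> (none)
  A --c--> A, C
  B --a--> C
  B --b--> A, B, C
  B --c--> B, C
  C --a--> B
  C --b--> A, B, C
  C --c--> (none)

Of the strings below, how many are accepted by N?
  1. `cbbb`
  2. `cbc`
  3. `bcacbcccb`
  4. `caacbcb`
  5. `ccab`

3

`cbbb`: accepted
`cbc`: accepted
`bcacbcccb`: rejected
`caacbcb`: rejected
`ccab`: accepted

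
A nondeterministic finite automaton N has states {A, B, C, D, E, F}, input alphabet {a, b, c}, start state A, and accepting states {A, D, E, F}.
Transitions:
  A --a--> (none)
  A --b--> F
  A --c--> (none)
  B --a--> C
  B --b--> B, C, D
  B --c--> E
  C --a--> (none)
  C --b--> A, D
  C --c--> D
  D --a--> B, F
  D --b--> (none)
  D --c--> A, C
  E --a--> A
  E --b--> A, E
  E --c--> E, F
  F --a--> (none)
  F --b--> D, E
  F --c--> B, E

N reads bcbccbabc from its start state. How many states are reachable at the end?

Start: {A}
read b: {F}
read c: {B, E}
read b: {A, B, C, D, E}
read c: {A, C, D, E, F}
read c: {A, B, C, D, E, F}
read b: {A, B, C, D, E, F}
read a: {A, B, C, F}
read b: {A, B, C, D, E, F}
read c: {A, B, C, D, E, F}
Final reachable set {A, B, C, D, E, F} has 6 states.

6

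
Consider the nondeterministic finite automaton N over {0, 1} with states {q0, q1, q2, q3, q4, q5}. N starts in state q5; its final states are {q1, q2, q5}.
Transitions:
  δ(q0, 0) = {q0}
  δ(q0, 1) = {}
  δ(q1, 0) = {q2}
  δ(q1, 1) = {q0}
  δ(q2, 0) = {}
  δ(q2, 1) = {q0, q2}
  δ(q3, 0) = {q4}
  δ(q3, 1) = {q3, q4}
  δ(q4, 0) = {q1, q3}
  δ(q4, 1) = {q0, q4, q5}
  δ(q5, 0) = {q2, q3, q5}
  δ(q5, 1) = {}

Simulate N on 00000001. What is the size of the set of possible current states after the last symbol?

5

Start: {q5}
read 0: {q2, q3, q5}
read 0: {q2, q3, q4, q5}
read 0: {q1, q2, q3, q4, q5}
read 0: {q1, q2, q3, q4, q5}
read 0: {q1, q2, q3, q4, q5}
read 0: {q1, q2, q3, q4, q5}
read 0: {q1, q2, q3, q4, q5}
read 1: {q0, q2, q3, q4, q5}
Final reachable set {q0, q2, q3, q4, q5} has 5 states.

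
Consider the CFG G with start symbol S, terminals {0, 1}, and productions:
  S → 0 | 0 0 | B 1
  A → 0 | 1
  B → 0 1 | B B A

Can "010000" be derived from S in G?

no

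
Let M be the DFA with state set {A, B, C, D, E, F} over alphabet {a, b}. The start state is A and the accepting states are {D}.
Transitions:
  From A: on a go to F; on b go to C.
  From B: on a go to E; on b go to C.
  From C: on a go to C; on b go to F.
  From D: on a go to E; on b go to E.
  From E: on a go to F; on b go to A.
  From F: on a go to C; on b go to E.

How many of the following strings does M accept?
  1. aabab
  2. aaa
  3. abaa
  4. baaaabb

aabab: rejected
aaa: rejected
abaa: rejected
baaaabb: rejected

0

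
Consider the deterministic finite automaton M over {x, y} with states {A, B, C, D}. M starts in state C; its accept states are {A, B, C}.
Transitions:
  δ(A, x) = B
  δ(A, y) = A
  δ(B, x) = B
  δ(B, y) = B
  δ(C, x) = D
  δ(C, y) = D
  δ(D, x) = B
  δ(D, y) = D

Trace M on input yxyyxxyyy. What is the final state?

C --y--> D
D --x--> B
B --y--> B
B --y--> B
B --x--> B
B --x--> B
B --y--> B
B --y--> B
B --y--> B

B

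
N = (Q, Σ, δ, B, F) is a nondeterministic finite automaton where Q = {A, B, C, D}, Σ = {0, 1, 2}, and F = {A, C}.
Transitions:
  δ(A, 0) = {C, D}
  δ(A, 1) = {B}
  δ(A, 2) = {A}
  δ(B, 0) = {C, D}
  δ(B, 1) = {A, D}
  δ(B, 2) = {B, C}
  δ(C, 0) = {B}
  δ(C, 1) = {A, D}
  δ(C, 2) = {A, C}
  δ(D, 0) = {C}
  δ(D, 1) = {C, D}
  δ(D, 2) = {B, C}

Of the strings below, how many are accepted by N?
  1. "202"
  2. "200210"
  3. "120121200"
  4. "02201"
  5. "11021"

5

"202": accepted
"200210": accepted
"120121200": accepted
"02201": accepted
"11021": accepted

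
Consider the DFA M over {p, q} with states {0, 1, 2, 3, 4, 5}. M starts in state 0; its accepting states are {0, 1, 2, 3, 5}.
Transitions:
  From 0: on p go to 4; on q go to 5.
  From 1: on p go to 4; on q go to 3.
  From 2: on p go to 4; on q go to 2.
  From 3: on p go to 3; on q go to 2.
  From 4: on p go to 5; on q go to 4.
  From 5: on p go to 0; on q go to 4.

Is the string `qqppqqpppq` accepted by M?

0 --q--> 5
5 --q--> 4
4 --p--> 5
5 --p--> 0
0 --q--> 5
5 --q--> 4
4 --p--> 5
5 --p--> 0
0 --p--> 4
4 --q--> 4
End in state 4, which is not an accepting state.

rejected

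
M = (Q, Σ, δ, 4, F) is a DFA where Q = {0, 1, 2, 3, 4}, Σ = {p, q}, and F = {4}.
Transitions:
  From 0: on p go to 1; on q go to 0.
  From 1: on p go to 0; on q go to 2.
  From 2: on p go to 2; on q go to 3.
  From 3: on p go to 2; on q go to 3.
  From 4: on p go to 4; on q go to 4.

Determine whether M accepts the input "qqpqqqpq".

accepted

4 --q--> 4
4 --q--> 4
4 --p--> 4
4 --q--> 4
4 --q--> 4
4 --q--> 4
4 --p--> 4
4 --q--> 4
End in state 4, which is an accepting state.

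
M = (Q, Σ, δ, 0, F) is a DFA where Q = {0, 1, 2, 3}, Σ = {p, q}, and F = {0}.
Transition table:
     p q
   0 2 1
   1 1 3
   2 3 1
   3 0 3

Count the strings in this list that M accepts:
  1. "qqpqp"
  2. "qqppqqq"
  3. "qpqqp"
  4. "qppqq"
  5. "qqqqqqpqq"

1

"qqpqp": rejected
"qqppqqq": rejected
"qpqqp": accepted
"qppqq": rejected
"qqqqqqpqq": rejected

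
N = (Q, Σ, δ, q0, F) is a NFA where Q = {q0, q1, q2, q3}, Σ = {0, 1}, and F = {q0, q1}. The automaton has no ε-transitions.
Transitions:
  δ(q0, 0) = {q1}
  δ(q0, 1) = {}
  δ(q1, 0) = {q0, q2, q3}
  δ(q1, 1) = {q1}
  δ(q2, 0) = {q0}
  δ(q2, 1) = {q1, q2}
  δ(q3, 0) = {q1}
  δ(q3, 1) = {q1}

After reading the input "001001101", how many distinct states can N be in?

Start: {q0}
read 0: {q1}
read 0: {q0, q2, q3}
read 1: {q1, q2}
read 0: {q0, q2, q3}
read 0: {q0, q1}
read 1: {q1}
read 1: {q1}
read 0: {q0, q2, q3}
read 1: {q1, q2}
Final reachable set {q1, q2} has 2 states.

2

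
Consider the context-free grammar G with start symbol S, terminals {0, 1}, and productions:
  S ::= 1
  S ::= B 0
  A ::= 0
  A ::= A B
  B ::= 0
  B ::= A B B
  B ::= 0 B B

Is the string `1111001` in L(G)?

no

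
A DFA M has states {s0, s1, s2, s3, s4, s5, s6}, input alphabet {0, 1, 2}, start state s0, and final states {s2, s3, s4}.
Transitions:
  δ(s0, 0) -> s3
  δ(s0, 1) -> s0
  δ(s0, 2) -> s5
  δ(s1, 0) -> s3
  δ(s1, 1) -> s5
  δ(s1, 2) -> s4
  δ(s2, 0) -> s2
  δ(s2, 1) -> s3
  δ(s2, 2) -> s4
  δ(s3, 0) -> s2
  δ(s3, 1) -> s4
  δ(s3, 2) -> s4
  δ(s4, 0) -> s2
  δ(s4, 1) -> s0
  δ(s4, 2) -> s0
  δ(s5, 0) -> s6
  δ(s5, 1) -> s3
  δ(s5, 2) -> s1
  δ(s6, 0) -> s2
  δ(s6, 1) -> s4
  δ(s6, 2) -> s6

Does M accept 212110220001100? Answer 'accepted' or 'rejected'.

s0 --2--> s5
s5 --1--> s3
s3 --2--> s4
s4 --1--> s0
s0 --1--> s0
s0 --0--> s3
s3 --2--> s4
s4 --2--> s0
s0 --0--> s3
s3 --0--> s2
s2 --0--> s2
s2 --1--> s3
s3 --1--> s4
s4 --0--> s2
s2 --0--> s2
End in state s2, which is an accepting state.

accepted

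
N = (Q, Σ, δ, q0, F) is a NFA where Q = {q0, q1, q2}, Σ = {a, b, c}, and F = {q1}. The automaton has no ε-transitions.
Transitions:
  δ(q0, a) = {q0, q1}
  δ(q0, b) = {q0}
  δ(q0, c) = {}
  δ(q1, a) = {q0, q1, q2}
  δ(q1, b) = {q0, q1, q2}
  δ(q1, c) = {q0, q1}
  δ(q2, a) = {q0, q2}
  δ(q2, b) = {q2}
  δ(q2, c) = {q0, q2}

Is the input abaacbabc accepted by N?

Start: {q0}
read a: {q0, q1}
read b: {q0, q1, q2}
read a: {q0, q1, q2}
read a: {q0, q1, q2}
read c: {q0, q1, q2}
read b: {q0, q1, q2}
read a: {q0, q1, q2}
read b: {q0, q1, q2}
read c: {q0, q1, q2}
Reachable ∩ accepting = {q1} — nonempty.

accepted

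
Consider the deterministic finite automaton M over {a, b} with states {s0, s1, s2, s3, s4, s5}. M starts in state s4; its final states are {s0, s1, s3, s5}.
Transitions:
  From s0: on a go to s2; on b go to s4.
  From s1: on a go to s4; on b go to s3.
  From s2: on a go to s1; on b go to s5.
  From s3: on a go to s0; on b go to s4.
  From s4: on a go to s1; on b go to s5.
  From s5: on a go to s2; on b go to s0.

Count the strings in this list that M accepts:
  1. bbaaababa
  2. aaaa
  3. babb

1

bbaaababa: rejected
aaaa: rejected
babb: accepted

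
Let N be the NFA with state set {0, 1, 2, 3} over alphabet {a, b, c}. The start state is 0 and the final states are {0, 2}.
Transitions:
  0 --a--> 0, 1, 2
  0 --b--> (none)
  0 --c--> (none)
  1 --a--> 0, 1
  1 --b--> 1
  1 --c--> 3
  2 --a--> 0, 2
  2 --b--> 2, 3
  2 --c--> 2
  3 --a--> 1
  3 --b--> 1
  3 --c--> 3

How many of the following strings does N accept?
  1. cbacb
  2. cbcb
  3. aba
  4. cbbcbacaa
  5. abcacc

2

cbacb: rejected
cbcb: rejected
aba: accepted
cbbcbacaa: rejected
abcacc: accepted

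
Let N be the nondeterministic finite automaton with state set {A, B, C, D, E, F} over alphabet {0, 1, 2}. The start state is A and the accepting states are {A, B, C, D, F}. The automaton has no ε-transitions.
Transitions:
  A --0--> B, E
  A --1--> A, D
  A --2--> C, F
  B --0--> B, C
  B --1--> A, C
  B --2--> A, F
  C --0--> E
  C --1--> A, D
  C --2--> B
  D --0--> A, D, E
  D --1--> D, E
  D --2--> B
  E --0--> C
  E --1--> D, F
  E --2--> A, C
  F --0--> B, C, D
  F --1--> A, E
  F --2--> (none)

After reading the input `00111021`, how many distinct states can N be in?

4

Start: {A}
read 0: {B, E}
read 0: {B, C}
read 1: {A, C, D}
read 1: {A, D, E}
read 1: {A, D, E, F}
read 0: {A, B, C, D, E}
read 2: {A, B, C, F}
read 1: {A, C, D, E}
Final reachable set {A, C, D, E} has 4 states.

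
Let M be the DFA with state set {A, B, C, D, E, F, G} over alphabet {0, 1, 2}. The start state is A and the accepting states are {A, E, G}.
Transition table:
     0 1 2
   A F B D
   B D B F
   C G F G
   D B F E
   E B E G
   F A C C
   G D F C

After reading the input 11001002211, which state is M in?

C

A --1--> B
B --1--> B
B --0--> D
D --0--> B
B --1--> B
B --0--> D
D --0--> B
B --2--> F
F --2--> C
C --1--> F
F --1--> C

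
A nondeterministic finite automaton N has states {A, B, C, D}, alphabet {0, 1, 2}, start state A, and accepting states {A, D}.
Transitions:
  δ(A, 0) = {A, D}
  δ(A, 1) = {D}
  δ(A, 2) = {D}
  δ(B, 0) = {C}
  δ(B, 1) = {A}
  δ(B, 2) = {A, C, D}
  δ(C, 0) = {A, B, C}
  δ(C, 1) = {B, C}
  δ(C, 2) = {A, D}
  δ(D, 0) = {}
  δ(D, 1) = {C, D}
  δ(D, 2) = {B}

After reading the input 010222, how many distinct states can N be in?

Start: {A}
read 0: {A, D}
read 1: {C, D}
read 0: {A, B, C}
read 2: {A, C, D}
read 2: {A, B, D}
read 2: {A, B, C, D}
Final reachable set {A, B, C, D} has 4 states.

4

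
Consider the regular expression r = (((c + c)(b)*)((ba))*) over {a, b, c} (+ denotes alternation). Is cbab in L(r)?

no

No split of cbab into u·v has ((c+c)(b)*) matching u and ((ba))* matching v.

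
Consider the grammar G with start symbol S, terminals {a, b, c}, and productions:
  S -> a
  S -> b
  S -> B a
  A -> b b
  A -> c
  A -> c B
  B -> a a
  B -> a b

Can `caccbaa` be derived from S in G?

no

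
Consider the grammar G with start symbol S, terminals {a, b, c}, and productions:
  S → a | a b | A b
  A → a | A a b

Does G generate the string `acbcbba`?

no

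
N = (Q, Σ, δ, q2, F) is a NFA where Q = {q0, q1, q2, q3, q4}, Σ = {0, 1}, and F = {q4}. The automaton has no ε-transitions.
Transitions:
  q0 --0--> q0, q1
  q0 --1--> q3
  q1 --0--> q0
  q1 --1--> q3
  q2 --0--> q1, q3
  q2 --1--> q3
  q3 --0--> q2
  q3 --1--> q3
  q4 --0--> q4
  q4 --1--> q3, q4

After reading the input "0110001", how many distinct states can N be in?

1

Start: {q2}
read 0: {q1, q3}
read 1: {q3}
read 1: {q3}
read 0: {q2}
read 0: {q1, q3}
read 0: {q0, q2}
read 1: {q3}
Final reachable set {q3} has 1 state.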